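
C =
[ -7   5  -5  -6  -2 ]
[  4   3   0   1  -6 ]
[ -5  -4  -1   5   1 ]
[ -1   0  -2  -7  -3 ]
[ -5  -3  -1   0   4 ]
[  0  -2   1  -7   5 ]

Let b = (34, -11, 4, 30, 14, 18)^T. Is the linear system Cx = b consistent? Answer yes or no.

yes

Row reduce the augmented matrix [C | b].
R2 ← R2 + (4/7)·R1: [0, 41/7, -20/7, -17/7, -50/7, 59/7]
R3 ← R3 − (5/7)·R1: [0, -53/7, 18/7, 65/7, 17/7, -142/7]
R4 ← R4 − (1/7)·R1: [0, -5/7, -9/7, -43/7, -19/7, 176/7]
R5 ← R5 − (5/7)·R1: [0, -46/7, 18/7, 30/7, 38/7, -72/7]
R3 ← R3 + (53/41)·R2: [0, 0, -46/41, 252/41, -279/41, -385/41]
R4 ← R4 + (5/41)·R2: [0, 0, -67/41, -264/41, -147/41, 1073/41]
R5 ← R5 + (46/41)·R2: [0, 0, -26/41, 64/41, -106/41, -34/41]
R6 ← R6 + (14/41)·R2: [0, 0, 1/41, -321/41, 105/41, 856/41]
R4 ← R4 − (67/46)·R3: [0, 0, 0, -354/23, 291/46, 1833/46]
R5 ← R5 − (13/23)·R3: [0, 0, 0, -44/23, 29/23, 103/23]
R6 ← R6 + (1/46)·R3: [0, 0, 0, -177/23, 111/46, 951/46]
R5 ← R5 − (22/177)·R4: [0, 0, 0, 0, 28/59, -28/59]
R6 ← R6 − (1/2)·R4: [0, 0, 0, 0, -3/4, 3/4]
R6 ← R6 + (177/112)·R5: [0, 0, 0, 0, 0, 0]
The echelon form has 5 nonzero rows, and every pivot lies in the first 5 columns, so rank(C) = rank([C|b]) = 5.
The system is consistent.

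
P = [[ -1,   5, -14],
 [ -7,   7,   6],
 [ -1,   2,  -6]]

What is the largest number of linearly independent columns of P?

3

Row reduce to echelon form.
R2 ← R2 − (7)·R1: [0, -28, 104]
R3 ← R3 − R1: [0, -3, 8]
R3 ← R3 − (3/28)·R2: [0, 0, -22/7]
Echelon form has 3 nonzero rows, so rank(P) = 3.
The rank gives the maximum number of linearly independent columns: 3.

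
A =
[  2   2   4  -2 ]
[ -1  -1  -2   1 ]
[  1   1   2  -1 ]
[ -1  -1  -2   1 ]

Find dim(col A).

1

Row reduce to echelon form.
R2 ← R2 + (1/2)·R1: [0, 0, 0, 0]
R3 ← R3 − (1/2)·R1: [0, 0, 0, 0]
R4 ← R4 + (1/2)·R1: [0, 0, 0, 0]
Echelon form has 1 nonzero row, so rank(A) = 1.
The column space has dimension equal to the rank: 1.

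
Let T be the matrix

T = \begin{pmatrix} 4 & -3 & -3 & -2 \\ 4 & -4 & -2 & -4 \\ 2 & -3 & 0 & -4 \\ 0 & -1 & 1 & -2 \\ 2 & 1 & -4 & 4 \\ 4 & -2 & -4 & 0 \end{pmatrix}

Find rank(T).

2

Row reduce to echelon form.
R2 ← R2 − R1: [0, -1, 1, -2]
R3 ← R3 − (1/2)·R1: [0, -3/2, 3/2, -3]
R5 ← R5 − (1/2)·R1: [0, 5/2, -5/2, 5]
R6 ← R6 − R1: [0, 1, -1, 2]
R3 ← R3 − (3/2)·R2: [0, 0, 0, 0]
R4 ← R4 − R2: [0, 0, 0, 0]
R5 ← R5 + (5/2)·R2: [0, 0, 0, 0]
R6 ← R6 + R2: [0, 0, 0, 0]
Echelon form has 2 nonzero rows, so rank(T) = 2.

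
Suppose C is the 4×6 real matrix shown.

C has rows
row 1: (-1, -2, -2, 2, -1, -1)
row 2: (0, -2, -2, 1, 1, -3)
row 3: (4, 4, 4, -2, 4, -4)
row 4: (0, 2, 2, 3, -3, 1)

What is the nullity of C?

Row reduce to echelon form.
R3 ← R3 + (4)·R1: [0, -4, -4, 6, 0, -8]
R3 ← R3 − (2)·R2: [0, 0, 0, 4, -2, -2]
R4 ← R4 + R2: [0, 0, 0, 4, -2, -2]
R4 ← R4 − R3: [0, 0, 0, 0, 0, 0]
3 nonzero rows, so rank(C) = 3.
C has 6 columns; by rank–nullity, nullity = 6 − 3 = 3.

3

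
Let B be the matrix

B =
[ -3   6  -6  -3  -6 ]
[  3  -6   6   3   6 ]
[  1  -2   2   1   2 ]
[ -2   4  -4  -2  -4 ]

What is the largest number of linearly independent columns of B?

1

Row reduce to echelon form.
R2 ← R2 + R1: [0, 0, 0, 0, 0]
R3 ← R3 + (1/3)·R1: [0, 0, 0, 0, 0]
R4 ← R4 − (2/3)·R1: [0, 0, 0, 0, 0]
Echelon form has 1 nonzero row, so rank(B) = 1.
The rank gives the maximum number of linearly independent columns: 1.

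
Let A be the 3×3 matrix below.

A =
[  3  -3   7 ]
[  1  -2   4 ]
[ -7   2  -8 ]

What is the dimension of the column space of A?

2

Row reduce to echelon form.
R2 ← R2 − (1/3)·R1: [0, -1, 5/3]
R3 ← R3 + (7/3)·R1: [0, -5, 25/3]
R3 ← R3 − (5)·R2: [0, 0, 0]
Echelon form has 2 nonzero rows, so rank(A) = 2.
The column space has dimension equal to the rank: 2.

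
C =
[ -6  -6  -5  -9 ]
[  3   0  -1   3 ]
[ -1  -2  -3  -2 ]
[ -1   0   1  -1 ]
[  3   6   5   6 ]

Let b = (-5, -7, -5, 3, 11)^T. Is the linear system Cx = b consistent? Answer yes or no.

yes

Row reduce the augmented matrix [C | b].
R2 ← R2 + (1/2)·R1: [0, -3, -7/2, -3/2, -19/2]
R3 ← R3 − (1/6)·R1: [0, -1, -13/6, -1/2, -25/6]
R4 ← R4 − (1/6)·R1: [0, 1, 11/6, 1/2, 23/6]
R5 ← R5 + (1/2)·R1: [0, 3, 5/2, 3/2, 17/2]
R3 ← R3 − (1/3)·R2: [0, 0, -1, 0, -1]
R4 ← R4 + (1/3)·R2: [0, 0, 2/3, 0, 2/3]
R5 ← R5 + R2: [0, 0, -1, 0, -1]
R4 ← R4 + (2/3)·R3: [0, 0, 0, 0, 0]
R5 ← R5 − R3: [0, 0, 0, 0, 0]
The echelon form has 3 nonzero rows, and every pivot lies in the first 4 columns, so rank(C) = rank([C|b]) = 3.
The system is consistent.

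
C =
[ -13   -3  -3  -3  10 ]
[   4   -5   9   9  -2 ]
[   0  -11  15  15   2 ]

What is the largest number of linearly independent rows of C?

Row reduce to echelon form.
R2 ← R2 + (4/13)·R1: [0, -77/13, 105/13, 105/13, 14/13]
R3 ← R3 − (13/7)·R2: [0, 0, 0, 0, 0]
Echelon form has 2 nonzero rows, so rank(C) = 2.
The rank gives the maximum number of linearly independent rows: 2.

2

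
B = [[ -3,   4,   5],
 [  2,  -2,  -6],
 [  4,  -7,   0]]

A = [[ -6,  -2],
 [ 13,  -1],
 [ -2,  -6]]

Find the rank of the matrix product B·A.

2

First compute BA:
[[ 60, -28],
 [-26,  34],
 [-115,  -1]]
Now row reduce the product.
R2 ← R2 + (13/30)·R1: [0, 328/15]
R3 ← R3 + (23/12)·R1: [0, -164/3]
R3 ← R3 + (5/2)·R2: [0, 0]
2 nonzero rows, so rank(BA) = 2.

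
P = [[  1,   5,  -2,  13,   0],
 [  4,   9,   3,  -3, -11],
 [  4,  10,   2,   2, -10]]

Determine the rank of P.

Row reduce to echelon form.
R2 ← R2 − (4)·R1: [0, -11, 11, -55, -11]
R3 ← R3 − (4)·R1: [0, -10, 10, -50, -10]
R3 ← R3 − (10/11)·R2: [0, 0, 0, 0, 0]
Echelon form has 2 nonzero rows, so rank(P) = 2.

2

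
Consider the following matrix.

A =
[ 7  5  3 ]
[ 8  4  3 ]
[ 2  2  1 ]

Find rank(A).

2

Row reduce to echelon form.
R2 ← R2 − (8/7)·R1: [0, -12/7, -3/7]
R3 ← R3 − (2/7)·R1: [0, 4/7, 1/7]
R3 ← R3 + (1/3)·R2: [0, 0, 0]
Echelon form has 2 nonzero rows, so rank(A) = 2.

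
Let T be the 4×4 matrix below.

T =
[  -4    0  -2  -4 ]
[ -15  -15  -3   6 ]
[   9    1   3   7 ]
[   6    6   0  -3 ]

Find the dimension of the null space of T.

1

Row reduce to echelon form.
R2 ← R2 − (15/4)·R1: [0, -15, 9/2, 21]
R3 ← R3 + (9/4)·R1: [0, 1, -3/2, -2]
R4 ← R4 + (3/2)·R1: [0, 6, -3, -9]
R3 ← R3 + (1/15)·R2: [0, 0, -6/5, -3/5]
R4 ← R4 + (2/5)·R2: [0, 0, -6/5, -3/5]
R4 ← R4 − R3: [0, 0, 0, 0]
3 nonzero rows, so rank(T) = 3.
T has 4 columns; by rank–nullity, nullity = 4 − 3 = 1.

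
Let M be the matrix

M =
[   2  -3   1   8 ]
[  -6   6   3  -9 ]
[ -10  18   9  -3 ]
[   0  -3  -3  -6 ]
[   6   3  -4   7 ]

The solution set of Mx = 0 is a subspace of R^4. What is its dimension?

0

Row reduce to echelon form.
R2 ← R2 + (3)·R1: [0, -3, 6, 15]
R3 ← R3 + (5)·R1: [0, 3, 14, 37]
R5 ← R5 − (3)·R1: [0, 12, -7, -17]
R3 ← R3 + R2: [0, 0, 20, 52]
R4 ← R4 − R2: [0, 0, -9, -21]
R5 ← R5 + (4)·R2: [0, 0, 17, 43]
R4 ← R4 + (9/20)·R3: [0, 0, 0, 12/5]
R5 ← R5 − (17/20)·R3: [0, 0, 0, -6/5]
R5 ← R5 + (1/2)·R4: [0, 0, 0, 0]
4 nonzero rows, so rank(M) = 4.
M has 4 columns; by rank–nullity, nullity = 4 − 4 = 0.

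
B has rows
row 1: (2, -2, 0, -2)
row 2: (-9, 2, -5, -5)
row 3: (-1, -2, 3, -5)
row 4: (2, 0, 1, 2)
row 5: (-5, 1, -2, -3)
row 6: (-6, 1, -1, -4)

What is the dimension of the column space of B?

3

Row reduce to echelon form.
R2 ← R2 + (9/2)·R1: [0, -7, -5, -14]
R3 ← R3 + (1/2)·R1: [0, -3, 3, -6]
R4 ← R4 − R1: [0, 2, 1, 4]
R5 ← R5 + (5/2)·R1: [0, -4, -2, -8]
R6 ← R6 + (3)·R1: [0, -5, -1, -10]
R3 ← R3 − (3/7)·R2: [0, 0, 36/7, 0]
R4 ← R4 + (2/7)·R2: [0, 0, -3/7, 0]
R5 ← R5 − (4/7)·R2: [0, 0, 6/7, 0]
R6 ← R6 − (5/7)·R2: [0, 0, 18/7, 0]
R4 ← R4 + (1/12)·R3: [0, 0, 0, 0]
R5 ← R5 − (1/6)·R3: [0, 0, 0, 0]
R6 ← R6 − (1/2)·R3: [0, 0, 0, 0]
Echelon form has 3 nonzero rows, so rank(B) = 3.
The column space has dimension equal to the rank: 3.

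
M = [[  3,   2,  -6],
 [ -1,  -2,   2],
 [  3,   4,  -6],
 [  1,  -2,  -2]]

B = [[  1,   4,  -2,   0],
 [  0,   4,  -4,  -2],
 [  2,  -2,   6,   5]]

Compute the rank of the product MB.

2

First compute MB:
[[ -9,  32, -50, -34],
 [  3, -16,  22,  14],
 [ -9,  40, -58, -38],
 [ -3,   0,  -6,  -6]]
Now row reduce the product.
R2 ← R2 + (1/3)·R1: [0, -16/3, 16/3, 8/3]
R3 ← R3 − R1: [0, 8, -8, -4]
R4 ← R4 − (1/3)·R1: [0, -32/3, 32/3, 16/3]
R3 ← R3 + (3/2)·R2: [0, 0, 0, 0]
R4 ← R4 − (2)·R2: [0, 0, 0, 0]
2 nonzero rows, so rank(MB) = 2.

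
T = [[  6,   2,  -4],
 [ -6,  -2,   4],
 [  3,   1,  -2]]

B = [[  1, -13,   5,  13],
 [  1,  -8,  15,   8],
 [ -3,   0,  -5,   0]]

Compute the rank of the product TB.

First compute TB:
[[ 20, -94,  80,  94],
 [-20,  94, -80, -94],
 [ 10, -47,  40,  47]]
Now row reduce the product.
R2 ← R2 + R1: [0, 0, 0, 0]
R3 ← R3 − (1/2)·R1: [0, 0, 0, 0]
1 nonzero row, so rank(TB) = 1.

1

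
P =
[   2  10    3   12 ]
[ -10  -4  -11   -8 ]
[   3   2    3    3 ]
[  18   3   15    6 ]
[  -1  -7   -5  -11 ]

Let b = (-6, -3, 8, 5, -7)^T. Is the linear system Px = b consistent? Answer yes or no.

no

Row reduce the augmented matrix [P | b].
R2 ← R2 + (5)·R1: [0, 46, 4, 52, -33]
R3 ← R3 − (3/2)·R1: [0, -13, -3/2, -15, 17]
R4 ← R4 − (9)·R1: [0, -87, -12, -102, 59]
R5 ← R5 + (1/2)·R1: [0, -2, -7/2, -5, -10]
R3 ← R3 + (13/46)·R2: [0, 0, -17/46, -7/23, 353/46]
R4 ← R4 + (87/46)·R2: [0, 0, -102/23, -84/23, -157/46]
R5 ← R5 + (1/23)·R2: [0, 0, -153/46, -63/23, -263/23]
R4 ← R4 − (12)·R3: [0, 0, 0, 0, -191/2]
R5 ← R5 − (9)·R3: [0, 0, 0, 0, -161/2]
R5 ← R5 − (161/191)·R4: [0, 0, 0, 0, 0]
The echelon form has 4 nonzero rows; the last pivot sits in the augmented column, so rank(P) = 3 but rank([P|b]) = 4.
Since the ranks differ, the system is inconsistent.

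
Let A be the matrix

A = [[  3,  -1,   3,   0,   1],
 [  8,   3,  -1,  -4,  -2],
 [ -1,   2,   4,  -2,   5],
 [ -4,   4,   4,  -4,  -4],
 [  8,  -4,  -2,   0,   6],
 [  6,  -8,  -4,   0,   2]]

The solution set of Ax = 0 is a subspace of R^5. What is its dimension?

Row reduce to echelon form.
R2 ← R2 − (8/3)·R1: [0, 17/3, -9, -4, -14/3]
R3 ← R3 + (1/3)·R1: [0, 5/3, 5, -2, 16/3]
R4 ← R4 + (4/3)·R1: [0, 8/3, 8, -4, -8/3]
R5 ← R5 − (8/3)·R1: [0, -4/3, -10, 0, 10/3]
R6 ← R6 − (2)·R1: [0, -6, -10, 0, 0]
R3 ← R3 − (5/17)·R2: [0, 0, 130/17, -14/17, 114/17]
R4 ← R4 − (8/17)·R2: [0, 0, 208/17, -36/17, -8/17]
R5 ← R5 + (4/17)·R2: [0, 0, -206/17, -16/17, 38/17]
R6 ← R6 + (18/17)·R2: [0, 0, -332/17, -72/17, -84/17]
R4 ← R4 − (8/5)·R3: [0, 0, 0, -4/5, -56/5]
R5 ← R5 + (103/65)·R3: [0, 0, 0, -146/65, 836/65]
R6 ← R6 + (166/65)·R3: [0, 0, 0, -412/65, 792/65]
R5 ← R5 − (73/26)·R4: [0, 0, 0, 0, 576/13]
R6 ← R6 − (103/13)·R4: [0, 0, 0, 0, 1312/13]
R6 ← R6 − (41/18)·R5: [0, 0, 0, 0, 0]
5 nonzero rows, so rank(A) = 5.
A has 5 columns; by rank–nullity, nullity = 5 − 5 = 0.

0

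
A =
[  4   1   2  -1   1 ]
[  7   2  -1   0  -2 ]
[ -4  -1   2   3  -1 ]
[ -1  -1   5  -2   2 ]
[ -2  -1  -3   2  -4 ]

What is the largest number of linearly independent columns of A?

5

Row reduce to echelon form.
R2 ← R2 − (7/4)·R1: [0, 1/4, -9/2, 7/4, -15/4]
R3 ← R3 + R1: [0, 0, 4, 2, 0]
R4 ← R4 + (1/4)·R1: [0, -3/4, 11/2, -9/4, 9/4]
R5 ← R5 + (1/2)·R1: [0, -1/2, -2, 3/2, -7/2]
R4 ← R4 + (3)·R2: [0, 0, -8, 3, -9]
R5 ← R5 + (2)·R2: [0, 0, -11, 5, -11]
R4 ← R4 + (2)·R3: [0, 0, 0, 7, -9]
R5 ← R5 + (11/4)·R3: [0, 0, 0, 21/2, -11]
R5 ← R5 − (3/2)·R4: [0, 0, 0, 0, 5/2]
Echelon form has 5 nonzero rows, so rank(A) = 5.
The rank gives the maximum number of linearly independent columns: 5.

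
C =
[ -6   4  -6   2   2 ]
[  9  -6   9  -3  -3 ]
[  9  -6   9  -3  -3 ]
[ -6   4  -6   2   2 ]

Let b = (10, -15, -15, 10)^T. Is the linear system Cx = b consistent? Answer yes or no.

yes

Row reduce the augmented matrix [C | b].
R2 ← R2 + (3/2)·R1: [0, 0, 0, 0, 0, 0]
R3 ← R3 + (3/2)·R1: [0, 0, 0, 0, 0, 0]
R4 ← R4 − R1: [0, 0, 0, 0, 0, 0]
The echelon form has 1 nonzero rows, and every pivot lies in the first 5 columns, so rank(C) = rank([C|b]) = 1.
The system is consistent.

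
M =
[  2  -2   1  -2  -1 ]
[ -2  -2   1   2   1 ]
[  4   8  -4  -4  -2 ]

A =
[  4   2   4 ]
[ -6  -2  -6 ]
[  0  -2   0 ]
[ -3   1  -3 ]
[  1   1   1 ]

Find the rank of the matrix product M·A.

First compute MA:
[[ 25,   3,  25],
 [ -1,   1,  -1],
 [-22,  -6, -22]]
Now row reduce the product.
R2 ← R2 + (1/25)·R1: [0, 28/25, 0]
R3 ← R3 + (22/25)·R1: [0, -84/25, 0]
R3 ← R3 + (3)·R2: [0, 0, 0]
2 nonzero rows, so rank(MA) = 2.

2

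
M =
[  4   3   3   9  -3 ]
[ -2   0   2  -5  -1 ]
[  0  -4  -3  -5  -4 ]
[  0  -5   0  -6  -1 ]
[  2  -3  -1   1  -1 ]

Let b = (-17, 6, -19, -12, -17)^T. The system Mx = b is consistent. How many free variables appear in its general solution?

0

Row reduce the augmented matrix [M | b].
R2 ← R2 + (1/2)·R1: [0, 3/2, 7/2, -1/2, -5/2, -5/2]
R5 ← R5 − (1/2)·R1: [0, -9/2, -5/2, -7/2, 1/2, -17/2]
R3 ← R3 + (8/3)·R2: [0, 0, 19/3, -19/3, -32/3, -77/3]
R4 ← R4 + (10/3)·R2: [0, 0, 35/3, -23/3, -28/3, -61/3]
R5 ← R5 + (3)·R2: [0, 0, 8, -5, -7, -16]
R4 ← R4 − (35/19)·R3: [0, 0, 0, 4, 196/19, 512/19]
R5 ← R5 − (24/19)·R3: [0, 0, 0, 3, 123/19, 312/19]
R5 ← R5 − (3/4)·R4: [0, 0, 0, 0, -24/19, -72/19]
The echelon form has 5 nonzero rows, and every pivot lies in the first 5 columns, so rank(M) = rank([M|b]) = 5.
The system is consistent.
Free variables = (unknowns) − (rank) = 5 − 5 = 0.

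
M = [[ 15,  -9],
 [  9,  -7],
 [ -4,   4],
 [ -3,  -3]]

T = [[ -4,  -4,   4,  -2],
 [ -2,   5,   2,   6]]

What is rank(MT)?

First compute MT:
[[-42, -105,  42, -84],
 [-22, -71,  22, -60],
 [  8,  36,  -8,  32],
 [ 18,  -3, -18, -12]]
Now row reduce the product.
R2 ← R2 − (11/21)·R1: [0, -16, 0, -16]
R3 ← R3 + (4/21)·R1: [0, 16, 0, 16]
R4 ← R4 + (3/7)·R1: [0, -48, 0, -48]
R3 ← R3 + R2: [0, 0, 0, 0]
R4 ← R4 − (3)·R2: [0, 0, 0, 0]
2 nonzero rows, so rank(MT) = 2.

2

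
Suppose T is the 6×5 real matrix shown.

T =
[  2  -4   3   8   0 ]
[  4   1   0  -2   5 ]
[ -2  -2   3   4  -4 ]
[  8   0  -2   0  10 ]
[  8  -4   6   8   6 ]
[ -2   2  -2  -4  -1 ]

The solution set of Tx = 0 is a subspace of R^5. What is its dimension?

2

Row reduce to echelon form.
R2 ← R2 − (2)·R1: [0, 9, -6, -18, 5]
R3 ← R3 + R1: [0, -6, 6, 12, -4]
R4 ← R4 − (4)·R1: [0, 16, -14, -32, 10]
R5 ← R5 − (4)·R1: [0, 12, -6, -24, 6]
R6 ← R6 + R1: [0, -2, 1, 4, -1]
R3 ← R3 + (2/3)·R2: [0, 0, 2, 0, -2/3]
R4 ← R4 − (16/9)·R2: [0, 0, -10/3, 0, 10/9]
R5 ← R5 − (4/3)·R2: [0, 0, 2, 0, -2/3]
R6 ← R6 + (2/9)·R2: [0, 0, -1/3, 0, 1/9]
R4 ← R4 + (5/3)·R3: [0, 0, 0, 0, 0]
R5 ← R5 − R3: [0, 0, 0, 0, 0]
R6 ← R6 + (1/6)·R3: [0, 0, 0, 0, 0]
3 nonzero rows, so rank(T) = 3.
T has 5 columns; by rank–nullity, nullity = 5 − 3 = 2.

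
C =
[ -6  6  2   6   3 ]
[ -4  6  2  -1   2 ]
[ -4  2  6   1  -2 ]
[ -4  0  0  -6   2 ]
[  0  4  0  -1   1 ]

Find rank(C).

Row reduce to echelon form.
R2 ← R2 − (2/3)·R1: [0, 2, 2/3, -5, 0]
R3 ← R3 − (2/3)·R1: [0, -2, 14/3, -3, -4]
R4 ← R4 − (2/3)·R1: [0, -4, -4/3, -10, 0]
R3 ← R3 + R2: [0, 0, 16/3, -8, -4]
R4 ← R4 + (2)·R2: [0, 0, 0, -20, 0]
R5 ← R5 − (2)·R2: [0, 0, -4/3, 9, 1]
R5 ← R5 + (1/4)·R3: [0, 0, 0, 7, 0]
R5 ← R5 + (7/20)·R4: [0, 0, 0, 0, 0]
Echelon form has 4 nonzero rows, so rank(C) = 4.

4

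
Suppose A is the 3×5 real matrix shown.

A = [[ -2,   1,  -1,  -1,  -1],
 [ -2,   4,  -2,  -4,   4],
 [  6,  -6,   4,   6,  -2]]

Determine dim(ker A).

3

Row reduce to echelon form.
R2 ← R2 − R1: [0, 3, -1, -3, 5]
R3 ← R3 + (3)·R1: [0, -3, 1, 3, -5]
R3 ← R3 + R2: [0, 0, 0, 0, 0]
2 nonzero rows, so rank(A) = 2.
A has 5 columns; by rank–nullity, nullity = 5 − 2 = 3.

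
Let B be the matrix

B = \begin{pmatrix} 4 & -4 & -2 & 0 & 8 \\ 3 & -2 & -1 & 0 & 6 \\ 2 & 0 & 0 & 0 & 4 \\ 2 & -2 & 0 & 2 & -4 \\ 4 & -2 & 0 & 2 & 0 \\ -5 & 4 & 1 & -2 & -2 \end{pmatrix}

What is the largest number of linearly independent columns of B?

Row reduce to echelon form.
R2 ← R2 − (3/4)·R1: [0, 1, 1/2, 0, 0]
R3 ← R3 − (1/2)·R1: [0, 2, 1, 0, 0]
R4 ← R4 − (1/2)·R1: [0, 0, 1, 2, -8]
R5 ← R5 − R1: [0, 2, 2, 2, -8]
R6 ← R6 + (5/4)·R1: [0, -1, -3/2, -2, 8]
R3 ← R3 − (2)·R2: [0, 0, 0, 0, 0]
R5 ← R5 − (2)·R2: [0, 0, 1, 2, -8]
R6 ← R6 + R2: [0, 0, -1, -2, 8]
Swap R3 ↔ R4
R5 ← R5 − R3: [0, 0, 0, 0, 0]
R6 ← R6 + R3: [0, 0, 0, 0, 0]
Echelon form has 3 nonzero rows, so rank(B) = 3.
The rank gives the maximum number of linearly independent columns: 3.

3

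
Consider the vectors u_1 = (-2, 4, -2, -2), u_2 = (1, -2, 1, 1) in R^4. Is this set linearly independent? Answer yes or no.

no

Form the matrix with these vectors as rows and row reduce.
R2 ← R2 + (1/2)·R1: [0, 0, 0, 0]
1 nonzero row, so the 2 vectors span a space of dimension 1.
Since 1 < 2, the vectors are linearly dependent.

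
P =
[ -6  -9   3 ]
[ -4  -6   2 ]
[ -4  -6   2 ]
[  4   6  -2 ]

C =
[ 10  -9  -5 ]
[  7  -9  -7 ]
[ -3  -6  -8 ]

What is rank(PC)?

First compute PC:
[[-132, 117,  69],
 [-88,  78,  46],
 [-88,  78,  46],
 [ 88, -78, -46]]
Now row reduce the product.
R2 ← R2 − (2/3)·R1: [0, 0, 0]
R3 ← R3 − (2/3)·R1: [0, 0, 0]
R4 ← R4 + (2/3)·R1: [0, 0, 0]
1 nonzero row, so rank(PC) = 1.

1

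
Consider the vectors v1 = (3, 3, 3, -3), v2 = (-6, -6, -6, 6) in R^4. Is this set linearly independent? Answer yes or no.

Form the matrix with these vectors as rows and row reduce.
R2 ← R2 + (2)·R1: [0, 0, 0, 0]
1 nonzero row, so the 2 vectors span a space of dimension 1.
Since 1 < 2, the vectors are linearly dependent.

no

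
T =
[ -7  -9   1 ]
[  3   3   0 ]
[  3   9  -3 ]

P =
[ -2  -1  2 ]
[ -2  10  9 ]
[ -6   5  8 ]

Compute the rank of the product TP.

2

First compute TP:
[[ 26, -78, -87],
 [-12,  27,  33],
 [ -6,  72,  63]]
Now row reduce the product.
R2 ← R2 + (6/13)·R1: [0, -9, -93/13]
R3 ← R3 + (3/13)·R1: [0, 54, 558/13]
R3 ← R3 + (6)·R2: [0, 0, 0]
2 nonzero rows, so rank(TP) = 2.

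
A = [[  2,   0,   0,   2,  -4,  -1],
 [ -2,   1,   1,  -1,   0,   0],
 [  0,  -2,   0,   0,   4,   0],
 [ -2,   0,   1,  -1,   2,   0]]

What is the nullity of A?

3

Row reduce to echelon form.
R2 ← R2 + R1: [0, 1, 1, 1, -4, -1]
R4 ← R4 + R1: [0, 0, 1, 1, -2, -1]
R3 ← R3 + (2)·R2: [0, 0, 2, 2, -4, -2]
R4 ← R4 − (1/2)·R3: [0, 0, 0, 0, 0, 0]
3 nonzero rows, so rank(A) = 3.
A has 6 columns; by rank–nullity, nullity = 6 − 3 = 3.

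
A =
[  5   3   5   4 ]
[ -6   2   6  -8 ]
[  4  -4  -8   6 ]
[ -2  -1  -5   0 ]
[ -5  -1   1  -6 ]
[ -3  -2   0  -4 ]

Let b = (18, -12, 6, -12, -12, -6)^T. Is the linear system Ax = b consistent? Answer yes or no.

Row reduce the augmented matrix [A | b].
R2 ← R2 + (6/5)·R1: [0, 28/5, 12, -16/5, 48/5]
R3 ← R3 − (4/5)·R1: [0, -32/5, -12, 14/5, -42/5]
R4 ← R4 + (2/5)·R1: [0, 1/5, -3, 8/5, -24/5]
R5 ← R5 + R1: [0, 2, 6, -2, 6]
R6 ← R6 + (3/5)·R1: [0, -1/5, 3, -8/5, 24/5]
R3 ← R3 + (8/7)·R2: [0, 0, 12/7, -6/7, 18/7]
R4 ← R4 − (1/28)·R2: [0, 0, -24/7, 12/7, -36/7]
R5 ← R5 − (5/14)·R2: [0, 0, 12/7, -6/7, 18/7]
R6 ← R6 + (1/28)·R2: [0, 0, 24/7, -12/7, 36/7]
R4 ← R4 + (2)·R3: [0, 0, 0, 0, 0]
R5 ← R5 − R3: [0, 0, 0, 0, 0]
R6 ← R6 − (2)·R3: [0, 0, 0, 0, 0]
The echelon form has 3 nonzero rows, and every pivot lies in the first 4 columns, so rank(A) = rank([A|b]) = 3.
The system is consistent.

yes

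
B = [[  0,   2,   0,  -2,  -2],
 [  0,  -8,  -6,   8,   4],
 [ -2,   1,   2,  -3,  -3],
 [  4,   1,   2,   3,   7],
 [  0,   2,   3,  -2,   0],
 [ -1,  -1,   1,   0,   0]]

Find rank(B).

3

Row reduce to echelon form.
Swap R1 ↔ R3
R4 ← R4 + (2)·R1: [0, 3, 6, -3, 1]
R6 ← R6 − (1/2)·R1: [0, -3/2, 0, 3/2, 3/2]
R3 ← R3 + (1/4)·R2: [0, 0, -3/2, 0, -1]
R4 ← R4 + (3/8)·R2: [0, 0, 15/4, 0, 5/2]
R5 ← R5 + (1/4)·R2: [0, 0, 3/2, 0, 1]
R6 ← R6 − (3/16)·R2: [0, 0, 9/8, 0, 3/4]
R4 ← R4 + (5/2)·R3: [0, 0, 0, 0, 0]
R5 ← R5 + R3: [0, 0, 0, 0, 0]
R6 ← R6 + (3/4)·R3: [0, 0, 0, 0, 0]
Echelon form has 3 nonzero rows, so rank(B) = 3.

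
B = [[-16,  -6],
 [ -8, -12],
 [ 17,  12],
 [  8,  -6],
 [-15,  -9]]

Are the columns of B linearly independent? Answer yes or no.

yes

Row reduce B to echelon form.
R2 ← R2 − (1/2)·R1: [0, -9]
R3 ← R3 + (17/16)·R1: [0, 45/8]
R4 ← R4 + (1/2)·R1: [0, -9]
R5 ← R5 − (15/16)·R1: [0, -27/8]
R3 ← R3 + (5/8)·R2: [0, 0]
R4 ← R4 − R2: [0, 0]
R5 ← R5 − (3/8)·R2: [0, 0]
2 pivots among 2 columns.
Every column is a pivot column, so the columns are linearly independent.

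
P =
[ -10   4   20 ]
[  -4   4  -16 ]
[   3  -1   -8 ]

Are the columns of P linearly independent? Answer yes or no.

Row reduce P to echelon form.
R2 ← R2 − (2/5)·R1: [0, 12/5, -24]
R3 ← R3 + (3/10)·R1: [0, 1/5, -2]
R3 ← R3 − (1/12)·R2: [0, 0, 0]
2 pivots among 3 columns.
Only 2 < 3 pivot columns, so the columns are linearly dependent.

no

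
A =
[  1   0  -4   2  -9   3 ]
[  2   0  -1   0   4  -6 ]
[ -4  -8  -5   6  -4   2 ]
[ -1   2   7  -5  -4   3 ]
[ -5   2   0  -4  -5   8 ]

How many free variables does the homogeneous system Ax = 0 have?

1

Row reduce to echelon form.
R2 ← R2 − (2)·R1: [0, 0, 7, -4, 22, -12]
R3 ← R3 + (4)·R1: [0, -8, -21, 14, -40, 14]
R4 ← R4 + R1: [0, 2, 3, -3, -13, 6]
R5 ← R5 + (5)·R1: [0, 2, -20, 6, -50, 23]
Swap R2 ↔ R3
R4 ← R4 + (1/4)·R2: [0, 0, -9/4, 1/2, -23, 19/2]
R5 ← R5 + (1/4)·R2: [0, 0, -101/4, 19/2, -60, 53/2]
R4 ← R4 + (9/28)·R3: [0, 0, 0, -11/14, -223/14, 79/14]
R5 ← R5 + (101/28)·R3: [0, 0, 0, -69/14, 271/14, -235/14]
R5 ← R5 − (69/11)·R4: [0, 0, 0, 0, 1312/11, -574/11]
5 nonzero rows, so rank(A) = 5.
A has 6 columns; by rank–nullity, nullity = 6 − 5 = 1.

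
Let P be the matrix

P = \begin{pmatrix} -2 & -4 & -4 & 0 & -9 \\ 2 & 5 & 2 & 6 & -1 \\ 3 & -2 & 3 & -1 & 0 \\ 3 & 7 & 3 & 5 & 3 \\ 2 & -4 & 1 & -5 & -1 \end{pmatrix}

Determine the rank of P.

Row reduce to echelon form.
R2 ← R2 + R1: [0, 1, -2, 6, -10]
R3 ← R3 + (3/2)·R1: [0, -8, -3, -1, -27/2]
R4 ← R4 + (3/2)·R1: [0, 1, -3, 5, -21/2]
R5 ← R5 + R1: [0, -8, -3, -5, -10]
R3 ← R3 + (8)·R2: [0, 0, -19, 47, -187/2]
R4 ← R4 − R2: [0, 0, -1, -1, -1/2]
R5 ← R5 + (8)·R2: [0, 0, -19, 43, -90]
R4 ← R4 − (1/19)·R3: [0, 0, 0, -66/19, 84/19]
R5 ← R5 − R3: [0, 0, 0, -4, 7/2]
R5 ← R5 − (38/33)·R4: [0, 0, 0, 0, -35/22]
Echelon form has 5 nonzero rows, so rank(P) = 5.

5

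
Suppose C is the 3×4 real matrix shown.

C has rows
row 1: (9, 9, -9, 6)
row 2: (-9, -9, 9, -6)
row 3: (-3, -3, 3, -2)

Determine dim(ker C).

Row reduce to echelon form.
R2 ← R2 + R1: [0, 0, 0, 0]
R3 ← R3 + (1/3)·R1: [0, 0, 0, 0]
1 nonzero row, so rank(C) = 1.
C has 4 columns; by rank–nullity, nullity = 4 − 1 = 3.

3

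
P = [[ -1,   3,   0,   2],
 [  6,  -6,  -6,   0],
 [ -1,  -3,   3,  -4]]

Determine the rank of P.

2

Row reduce to echelon form.
R2 ← R2 + (6)·R1: [0, 12, -6, 12]
R3 ← R3 − R1: [0, -6, 3, -6]
R3 ← R3 + (1/2)·R2: [0, 0, 0, 0]
Echelon form has 2 nonzero rows, so rank(P) = 2.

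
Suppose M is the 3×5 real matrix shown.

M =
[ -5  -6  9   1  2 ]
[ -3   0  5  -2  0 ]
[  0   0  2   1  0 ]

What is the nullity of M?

Row reduce to echelon form.
R2 ← R2 − (3/5)·R1: [0, 18/5, -2/5, -13/5, -6/5]
3 nonzero rows, so rank(M) = 3.
M has 5 columns; by rank–nullity, nullity = 5 − 3 = 2.

2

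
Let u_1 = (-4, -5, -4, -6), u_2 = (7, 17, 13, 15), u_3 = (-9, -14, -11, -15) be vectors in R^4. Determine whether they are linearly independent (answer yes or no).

Form the matrix with these vectors as rows and row reduce.
R2 ← R2 + (7/4)·R1: [0, 33/4, 6, 9/2]
R3 ← R3 − (9/4)·R1: [0, -11/4, -2, -3/2]
R3 ← R3 + (1/3)·R2: [0, 0, 0, 0]
2 nonzero rows, so the 3 vectors span a space of dimension 2.
Since 2 < 3, the vectors are linearly dependent.

no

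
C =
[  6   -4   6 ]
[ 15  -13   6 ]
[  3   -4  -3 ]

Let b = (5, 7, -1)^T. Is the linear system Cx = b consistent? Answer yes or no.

Row reduce the augmented matrix [C | b].
R2 ← R2 − (5/2)·R1: [0, -3, -9, -11/2]
R3 ← R3 − (1/2)·R1: [0, -2, -6, -7/2]
R3 ← R3 − (2/3)·R2: [0, 0, 0, 1/6]
The echelon form has 3 nonzero rows; the last pivot sits in the augmented column, so rank(C) = 2 but rank([C|b]) = 3.
Since the ranks differ, the system is inconsistent.

no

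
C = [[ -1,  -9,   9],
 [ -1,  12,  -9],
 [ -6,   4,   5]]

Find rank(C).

3

Row reduce to echelon form.
R2 ← R2 − R1: [0, 21, -18]
R3 ← R3 − (6)·R1: [0, 58, -49]
R3 ← R3 − (58/21)·R2: [0, 0, 5/7]
Echelon form has 3 nonzero rows, so rank(C) = 3.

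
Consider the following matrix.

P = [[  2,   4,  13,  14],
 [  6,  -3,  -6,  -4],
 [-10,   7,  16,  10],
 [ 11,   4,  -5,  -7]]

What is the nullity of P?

0

Row reduce to echelon form.
R2 ← R2 − (3)·R1: [0, -15, -45, -46]
R3 ← R3 + (5)·R1: [0, 27, 81, 80]
R4 ← R4 − (11/2)·R1: [0, -18, -153/2, -84]
R3 ← R3 + (9/5)·R2: [0, 0, 0, -14/5]
R4 ← R4 − (6/5)·R2: [0, 0, -45/2, -144/5]
Swap R3 ↔ R4
4 nonzero rows, so rank(P) = 4.
P has 4 columns; by rank–nullity, nullity = 4 − 4 = 0.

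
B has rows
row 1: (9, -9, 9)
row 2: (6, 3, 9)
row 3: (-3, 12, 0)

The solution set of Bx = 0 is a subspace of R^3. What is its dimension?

Row reduce to echelon form.
R2 ← R2 − (2/3)·R1: [0, 9, 3]
R3 ← R3 + (1/3)·R1: [0, 9, 3]
R3 ← R3 − R2: [0, 0, 0]
2 nonzero rows, so rank(B) = 2.
B has 3 columns; by rank–nullity, nullity = 3 − 2 = 1.

1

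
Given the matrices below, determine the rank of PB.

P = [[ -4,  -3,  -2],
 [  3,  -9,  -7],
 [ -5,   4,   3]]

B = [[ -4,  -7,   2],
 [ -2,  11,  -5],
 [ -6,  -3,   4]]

First compute PB:
[[ 34,   1,  -1],
 [ 48, -99,  23],
 [ -6,  70, -18]]
Now row reduce the product.
R2 ← R2 − (24/17)·R1: [0, -1707/17, 415/17]
R3 ← R3 + (3/17)·R1: [0, 1193/17, -309/17]
R3 ← R3 + (1193/1707)·R2: [0, 0, -1904/1707]
3 nonzero rows, so rank(PB) = 3.

3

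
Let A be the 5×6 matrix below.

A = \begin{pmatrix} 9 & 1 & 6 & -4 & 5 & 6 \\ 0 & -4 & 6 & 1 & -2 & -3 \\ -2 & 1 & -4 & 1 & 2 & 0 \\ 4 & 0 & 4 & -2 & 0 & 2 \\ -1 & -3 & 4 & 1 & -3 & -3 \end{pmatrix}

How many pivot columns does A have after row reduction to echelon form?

Row reduce to echelon form.
R3 ← R3 + (2/9)·R1: [0, 11/9, -8/3, 1/9, 28/9, 4/3]
R4 ← R4 − (4/9)·R1: [0, -4/9, 4/3, -2/9, -20/9, -2/3]
R5 ← R5 + (1/9)·R1: [0, -26/9, 14/3, 5/9, -22/9, -7/3]
R3 ← R3 + (11/36)·R2: [0, 0, -5/6, 5/12, 5/2, 5/12]
R4 ← R4 − (1/9)·R2: [0, 0, 2/3, -1/3, -2, -1/3]
R5 ← R5 − (13/18)·R2: [0, 0, 1/3, -1/6, -1, -1/6]
R4 ← R4 + (4/5)·R3: [0, 0, 0, 0, 0, 0]
R5 ← R5 + (2/5)·R3: [0, 0, 0, 0, 0, 0]
Echelon form has 3 nonzero rows, so rank(A) = 3.
Each nonzero row contributes one pivot column: 3 pivot columns.

3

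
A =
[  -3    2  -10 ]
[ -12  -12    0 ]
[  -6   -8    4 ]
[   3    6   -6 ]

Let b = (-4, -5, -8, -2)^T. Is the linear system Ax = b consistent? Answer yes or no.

Row reduce the augmented matrix [A | b].
R2 ← R2 − (4)·R1: [0, -20, 40, 11]
R3 ← R3 − (2)·R1: [0, -12, 24, 0]
R4 ← R4 + R1: [0, 8, -16, -6]
R3 ← R3 − (3/5)·R2: [0, 0, 0, -33/5]
R4 ← R4 + (2/5)·R2: [0, 0, 0, -8/5]
R4 ← R4 − (8/33)·R3: [0, 0, 0, 0]
The echelon form has 3 nonzero rows; the last pivot sits in the augmented column, so rank(A) = 2 but rank([A|b]) = 3.
Since the ranks differ, the system is inconsistent.

no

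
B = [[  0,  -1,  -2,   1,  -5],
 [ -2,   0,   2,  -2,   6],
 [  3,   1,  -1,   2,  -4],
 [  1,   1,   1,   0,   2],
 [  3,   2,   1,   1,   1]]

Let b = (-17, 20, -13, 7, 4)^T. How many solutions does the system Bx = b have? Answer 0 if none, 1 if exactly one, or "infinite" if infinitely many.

infinite

Row reduce the augmented matrix [B | b].
Swap R1 ↔ R2
R3 ← R3 + (3/2)·R1: [0, 1, 2, -1, 5, 17]
R4 ← R4 + (1/2)·R1: [0, 1, 2, -1, 5, 17]
R5 ← R5 + (3/2)·R1: [0, 2, 4, -2, 10, 34]
R3 ← R3 + R2: [0, 0, 0, 0, 0, 0]
R4 ← R4 + R2: [0, 0, 0, 0, 0, 0]
R5 ← R5 + (2)·R2: [0, 0, 0, 0, 0, 0]
The echelon form has 2 nonzero rows, and every pivot lies in the first 5 columns, so rank(B) = rank([B|b]) = 2.
The system is consistent.
rank = 2 < 5 unknowns, so there are infinitely many solutions.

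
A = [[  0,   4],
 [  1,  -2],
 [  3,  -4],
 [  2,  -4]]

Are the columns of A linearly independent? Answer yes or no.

Row reduce A to echelon form.
Swap R1 ↔ R2
R3 ← R3 − (3)·R1: [0, 2]
R4 ← R4 − (2)·R1: [0, 0]
R3 ← R3 − (1/2)·R2: [0, 0]
2 pivots among 2 columns.
Every column is a pivot column, so the columns are linearly independent.

yes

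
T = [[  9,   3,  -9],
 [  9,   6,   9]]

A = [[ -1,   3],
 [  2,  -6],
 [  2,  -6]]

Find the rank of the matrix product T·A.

First compute TA:
[[-21,  63],
 [ 21, -63]]
Now row reduce the product.
R2 ← R2 + R1: [0, 0]
1 nonzero row, so rank(TA) = 1.

1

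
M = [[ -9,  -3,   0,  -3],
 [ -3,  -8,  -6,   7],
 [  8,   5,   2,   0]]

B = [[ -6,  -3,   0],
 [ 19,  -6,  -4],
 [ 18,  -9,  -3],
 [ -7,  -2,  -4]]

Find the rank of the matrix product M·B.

First compute MB:
[[ 18,  51,  24],
 [-291,  97,  22],
 [ 83, -72, -26]]
Now row reduce the product.
R2 ← R2 + (97/6)·R1: [0, 1843/2, 410]
R3 ← R3 − (83/18)·R1: [0, -1843/6, -410/3]
R3 ← R3 + (1/3)·R2: [0, 0, 0]
2 nonzero rows, so rank(MB) = 2.

2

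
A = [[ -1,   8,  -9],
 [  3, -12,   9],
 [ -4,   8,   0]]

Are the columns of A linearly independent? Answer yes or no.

no

Row reduce A to echelon form.
R2 ← R2 + (3)·R1: [0, 12, -18]
R3 ← R3 − (4)·R1: [0, -24, 36]
R3 ← R3 + (2)·R2: [0, 0, 0]
2 pivots among 3 columns.
Only 2 < 3 pivot columns, so the columns are linearly dependent.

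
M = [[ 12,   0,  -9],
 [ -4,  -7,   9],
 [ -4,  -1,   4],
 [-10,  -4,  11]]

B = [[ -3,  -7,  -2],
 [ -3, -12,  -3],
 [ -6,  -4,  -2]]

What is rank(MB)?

First compute MB:
[[ 18, -48,  -6],
 [-21,  76,  11],
 [ -9,  24,   3],
 [-24,  74,  10]]
Now row reduce the product.
R2 ← R2 + (7/6)·R1: [0, 20, 4]
R3 ← R3 + (1/2)·R1: [0, 0, 0]
R4 ← R4 + (4/3)·R1: [0, 10, 2]
R4 ← R4 − (1/2)·R2: [0, 0, 0]
2 nonzero rows, so rank(MB) = 2.

2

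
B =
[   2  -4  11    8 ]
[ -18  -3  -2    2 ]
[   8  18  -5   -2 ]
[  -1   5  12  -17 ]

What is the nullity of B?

0

Row reduce to echelon form.
R2 ← R2 + (9)·R1: [0, -39, 97, 74]
R3 ← R3 − (4)·R1: [0, 34, -49, -34]
R4 ← R4 + (1/2)·R1: [0, 3, 35/2, -13]
R3 ← R3 + (34/39)·R2: [0, 0, 1387/39, 1190/39]
R4 ← R4 + (1/13)·R2: [0, 0, 649/26, -95/13]
R4 ← R4 − (1947/2774)·R3: [0, 0, 0, -39840/1387]
4 nonzero rows, so rank(B) = 4.
B has 4 columns; by rank–nullity, nullity = 4 − 4 = 0.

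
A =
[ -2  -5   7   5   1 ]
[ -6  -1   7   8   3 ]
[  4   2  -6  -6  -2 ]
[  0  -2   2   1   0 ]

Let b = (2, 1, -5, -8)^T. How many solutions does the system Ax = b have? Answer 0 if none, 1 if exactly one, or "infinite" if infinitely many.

Row reduce the augmented matrix [A | b].
R2 ← R2 − (3)·R1: [0, 14, -14, -7, 0, -5]
R3 ← R3 + (2)·R1: [0, -8, 8, 4, 0, -1]
R3 ← R3 + (4/7)·R2: [0, 0, 0, 0, 0, -27/7]
R4 ← R4 + (1/7)·R2: [0, 0, 0, 0, 0, -61/7]
R4 ← R4 − (61/27)·R3: [0, 0, 0, 0, 0, 0]
The echelon form has 3 nonzero rows; the last pivot sits in the augmented column, so rank(A) = 2 but rank([A|b]) = 3.
Since the ranks differ, the system is inconsistent.
It has no solutions.

0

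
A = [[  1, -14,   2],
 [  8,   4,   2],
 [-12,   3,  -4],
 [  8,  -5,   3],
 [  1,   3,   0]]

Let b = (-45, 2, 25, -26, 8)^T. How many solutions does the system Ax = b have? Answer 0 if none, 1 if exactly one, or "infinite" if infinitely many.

Row reduce the augmented matrix [A | b].
R2 ← R2 − (8)·R1: [0, 116, -14, 362]
R3 ← R3 + (12)·R1: [0, -165, 20, -515]
R4 ← R4 − (8)·R1: [0, 107, -13, 334]
R5 ← R5 − R1: [0, 17, -2, 53]
R3 ← R3 + (165/116)·R2: [0, 0, 5/58, -5/58]
R4 ← R4 − (107/116)·R2: [0, 0, -5/58, 5/58]
R5 ← R5 − (17/116)·R2: [0, 0, 3/58, -3/58]
R4 ← R4 + R3: [0, 0, 0, 0]
R5 ← R5 − (3/5)·R3: [0, 0, 0, 0]
The echelon form has 3 nonzero rows, and every pivot lies in the first 3 columns, so rank(A) = rank([A|b]) = 3.
The system is consistent.
rank = 3 = number of unknowns, so the solution is unique.

1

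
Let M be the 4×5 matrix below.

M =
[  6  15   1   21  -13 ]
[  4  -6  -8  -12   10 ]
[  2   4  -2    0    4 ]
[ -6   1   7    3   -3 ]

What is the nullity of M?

2

Row reduce to echelon form.
R2 ← R2 − (2/3)·R1: [0, -16, -26/3, -26, 56/3]
R3 ← R3 − (1/3)·R1: [0, -1, -7/3, -7, 25/3]
R4 ← R4 + R1: [0, 16, 8, 24, -16]
R3 ← R3 − (1/16)·R2: [0, 0, -43/24, -43/8, 43/6]
R4 ← R4 + R2: [0, 0, -2/3, -2, 8/3]
R4 ← R4 − (16/43)·R3: [0, 0, 0, 0, 0]
3 nonzero rows, so rank(M) = 3.
M has 5 columns; by rank–nullity, nullity = 5 − 3 = 2.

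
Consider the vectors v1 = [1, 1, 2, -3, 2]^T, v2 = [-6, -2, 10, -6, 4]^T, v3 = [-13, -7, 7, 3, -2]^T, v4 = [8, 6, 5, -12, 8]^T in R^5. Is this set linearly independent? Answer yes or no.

Form the matrix with these vectors as rows and row reduce.
R2 ← R2 + (6)·R1: [0, 4, 22, -24, 16]
R3 ← R3 + (13)·R1: [0, 6, 33, -36, 24]
R4 ← R4 − (8)·R1: [0, -2, -11, 12, -8]
R3 ← R3 − (3/2)·R2: [0, 0, 0, 0, 0]
R4 ← R4 + (1/2)·R2: [0, 0, 0, 0, 0]
2 nonzero rows, so the 4 vectors span a space of dimension 2.
Since 2 < 4, the vectors are linearly dependent.

no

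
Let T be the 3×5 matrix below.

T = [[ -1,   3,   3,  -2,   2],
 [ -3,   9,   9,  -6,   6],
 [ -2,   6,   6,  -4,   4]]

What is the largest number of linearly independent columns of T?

1

Row reduce to echelon form.
R2 ← R2 − (3)·R1: [0, 0, 0, 0, 0]
R3 ← R3 − (2)·R1: [0, 0, 0, 0, 0]
Echelon form has 1 nonzero row, so rank(T) = 1.
The rank gives the maximum number of linearly independent columns: 1.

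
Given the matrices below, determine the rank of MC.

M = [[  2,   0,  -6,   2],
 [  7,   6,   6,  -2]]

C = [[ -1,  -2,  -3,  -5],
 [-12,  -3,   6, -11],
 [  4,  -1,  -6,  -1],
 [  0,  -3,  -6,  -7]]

2

First compute MC:
[[-26,  -4,  18, -18],
 [-55, -32,  -9, -93]]
Now row reduce the product.
R2 ← R2 − (55/26)·R1: [0, -306/13, -612/13, -714/13]
2 nonzero rows, so rank(MC) = 2.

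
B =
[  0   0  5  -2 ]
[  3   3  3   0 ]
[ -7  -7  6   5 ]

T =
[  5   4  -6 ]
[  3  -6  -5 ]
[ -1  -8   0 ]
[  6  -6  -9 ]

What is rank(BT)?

First compute BT:
[[-17, -28,  18],
 [ 21, -30, -33],
 [-32, -64,  32]]
Now row reduce the product.
R2 ← R2 + (21/17)·R1: [0, -1098/17, -183/17]
R3 ← R3 − (32/17)·R1: [0, -192/17, -32/17]
R3 ← R3 − (32/183)·R2: [0, 0, 0]
2 nonzero rows, so rank(BT) = 2.

2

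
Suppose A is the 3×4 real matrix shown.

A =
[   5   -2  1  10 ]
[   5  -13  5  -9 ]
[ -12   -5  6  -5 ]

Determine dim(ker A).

1

Row reduce to echelon form.
R2 ← R2 − R1: [0, -11, 4, -19]
R3 ← R3 + (12/5)·R1: [0, -49/5, 42/5, 19]
R3 ← R3 − (49/55)·R2: [0, 0, 266/55, 1976/55]
3 nonzero rows, so rank(A) = 3.
A has 4 columns; by rank–nullity, nullity = 4 − 3 = 1.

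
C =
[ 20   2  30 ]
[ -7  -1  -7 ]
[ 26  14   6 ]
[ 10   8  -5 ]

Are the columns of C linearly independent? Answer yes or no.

Row reduce C to echelon form.
R2 ← R2 + (7/20)·R1: [0, -3/10, 7/2]
R3 ← R3 − (13/10)·R1: [0, 57/5, -33]
R4 ← R4 − (1/2)·R1: [0, 7, -20]
R3 ← R3 + (38)·R2: [0, 0, 100]
R4 ← R4 + (70/3)·R2: [0, 0, 185/3]
R4 ← R4 − (37/60)·R3: [0, 0, 0]
3 pivots among 3 columns.
Every column is a pivot column, so the columns are linearly independent.

yes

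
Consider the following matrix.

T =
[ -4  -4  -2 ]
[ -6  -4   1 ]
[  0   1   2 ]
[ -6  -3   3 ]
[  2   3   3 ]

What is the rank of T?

2

Row reduce to echelon form.
R2 ← R2 − (3/2)·R1: [0, 2, 4]
R4 ← R4 − (3/2)·R1: [0, 3, 6]
R5 ← R5 + (1/2)·R1: [0, 1, 2]
R3 ← R3 − (1/2)·R2: [0, 0, 0]
R4 ← R4 − (3/2)·R2: [0, 0, 0]
R5 ← R5 − (1/2)·R2: [0, 0, 0]
Echelon form has 2 nonzero rows, so rank(T) = 2.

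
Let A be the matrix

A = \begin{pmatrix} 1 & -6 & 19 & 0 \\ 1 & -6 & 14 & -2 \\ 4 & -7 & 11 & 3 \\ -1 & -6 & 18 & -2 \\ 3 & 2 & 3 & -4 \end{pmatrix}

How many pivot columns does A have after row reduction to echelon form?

Row reduce to echelon form.
R2 ← R2 − R1: [0, 0, -5, -2]
R3 ← R3 − (4)·R1: [0, 17, -65, 3]
R4 ← R4 + R1: [0, -12, 37, -2]
R5 ← R5 − (3)·R1: [0, 20, -54, -4]
Swap R2 ↔ R3
R4 ← R4 + (12/17)·R2: [0, 0, -151/17, 2/17]
R5 ← R5 − (20/17)·R2: [0, 0, 382/17, -128/17]
R4 ← R4 − (151/85)·R3: [0, 0, 0, 312/85]
R5 ← R5 + (382/85)·R3: [0, 0, 0, -1404/85]
R5 ← R5 + (9/2)·R4: [0, 0, 0, 0]
Echelon form has 4 nonzero rows, so rank(A) = 4.
Each nonzero row contributes one pivot column: 4 pivot columns.

4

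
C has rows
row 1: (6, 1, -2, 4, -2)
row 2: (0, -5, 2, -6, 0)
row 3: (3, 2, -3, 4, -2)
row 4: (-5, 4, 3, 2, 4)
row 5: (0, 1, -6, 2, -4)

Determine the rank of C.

Row reduce to echelon form.
R3 ← R3 − (1/2)·R1: [0, 3/2, -2, 2, -1]
R4 ← R4 + (5/6)·R1: [0, 29/6, 4/3, 16/3, 7/3]
R3 ← R3 + (3/10)·R2: [0, 0, -7/5, 1/5, -1]
R4 ← R4 + (29/30)·R2: [0, 0, 49/15, -7/15, 7/3]
R5 ← R5 + (1/5)·R2: [0, 0, -28/5, 4/5, -4]
R4 ← R4 + (7/3)·R3: [0, 0, 0, 0, 0]
R5 ← R5 − (4)·R3: [0, 0, 0, 0, 0]
Echelon form has 3 nonzero rows, so rank(C) = 3.

3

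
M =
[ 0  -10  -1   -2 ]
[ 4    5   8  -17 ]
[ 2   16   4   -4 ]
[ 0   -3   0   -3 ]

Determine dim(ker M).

0

Row reduce to echelon form.
Swap R1 ↔ R2
R3 ← R3 − (1/2)·R1: [0, 27/2, 0, 9/2]
R3 ← R3 + (27/20)·R2: [0, 0, -27/20, 9/5]
R4 ← R4 − (3/10)·R2: [0, 0, 3/10, -12/5]
R4 ← R4 + (2/9)·R3: [0, 0, 0, -2]
4 nonzero rows, so rank(M) = 4.
M has 4 columns; by rank–nullity, nullity = 4 − 4 = 0.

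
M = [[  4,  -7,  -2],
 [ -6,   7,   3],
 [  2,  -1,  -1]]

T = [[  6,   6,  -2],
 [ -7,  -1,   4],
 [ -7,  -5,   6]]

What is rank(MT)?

First compute MT:
[[ 87,  41, -48],
 [-106, -58,  58],
 [ 26,  18, -14]]
Now row reduce the product.
R2 ← R2 + (106/87)·R1: [0, -700/87, -14/29]
R3 ← R3 − (26/87)·R1: [0, 500/87, 10/29]
R3 ← R3 + (5/7)·R2: [0, 0, 0]
2 nonzero rows, so rank(MT) = 2.

2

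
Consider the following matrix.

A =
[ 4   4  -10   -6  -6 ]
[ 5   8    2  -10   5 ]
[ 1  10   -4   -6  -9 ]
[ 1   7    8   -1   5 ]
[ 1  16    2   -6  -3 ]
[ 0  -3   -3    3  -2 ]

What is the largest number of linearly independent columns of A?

5

Row reduce to echelon form.
R2 ← R2 − (5/4)·R1: [0, 3, 29/2, -5/2, 25/2]
R3 ← R3 − (1/4)·R1: [0, 9, -3/2, -9/2, -15/2]
R4 ← R4 − (1/4)·R1: [0, 6, 21/2, 1/2, 13/2]
R5 ← R5 − (1/4)·R1: [0, 15, 9/2, -9/2, -3/2]
R3 ← R3 − (3)·R2: [0, 0, -45, 3, -45]
R4 ← R4 − (2)·R2: [0, 0, -37/2, 11/2, -37/2]
R5 ← R5 − (5)·R2: [0, 0, -68, 8, -64]
R6 ← R6 + R2: [0, 0, 23/2, 1/2, 21/2]
R4 ← R4 − (37/90)·R3: [0, 0, 0, 64/15, 0]
R5 ← R5 − (68/45)·R3: [0, 0, 0, 52/15, 4]
R6 ← R6 + (23/90)·R3: [0, 0, 0, 19/15, -1]
R5 ← R5 − (13/16)·R4: [0, 0, 0, 0, 4]
R6 ← R6 − (19/64)·R4: [0, 0, 0, 0, -1]
R6 ← R6 + (1/4)·R5: [0, 0, 0, 0, 0]
Echelon form has 5 nonzero rows, so rank(A) = 5.
The rank gives the maximum number of linearly independent columns: 5.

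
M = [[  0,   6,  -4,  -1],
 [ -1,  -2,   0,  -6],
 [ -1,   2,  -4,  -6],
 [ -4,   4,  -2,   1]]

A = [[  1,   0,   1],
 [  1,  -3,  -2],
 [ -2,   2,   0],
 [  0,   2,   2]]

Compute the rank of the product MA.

2

First compute MA:
[[ 14, -28, -14],
 [ -3,  -6,  -9],
 [  9, -26, -17],
 [  4, -14, -10]]
Now row reduce the product.
R2 ← R2 + (3/14)·R1: [0, -12, -12]
R3 ← R3 − (9/14)·R1: [0, -8, -8]
R4 ← R4 − (2/7)·R1: [0, -6, -6]
R3 ← R3 − (2/3)·R2: [0, 0, 0]
R4 ← R4 − (1/2)·R2: [0, 0, 0]
2 nonzero rows, so rank(MA) = 2.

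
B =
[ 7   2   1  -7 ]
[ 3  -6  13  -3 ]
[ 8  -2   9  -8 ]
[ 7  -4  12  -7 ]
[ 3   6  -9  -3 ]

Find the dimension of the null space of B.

2

Row reduce to echelon form.
R2 ← R2 − (3/7)·R1: [0, -48/7, 88/7, 0]
R3 ← R3 − (8/7)·R1: [0, -30/7, 55/7, 0]
R4 ← R4 − R1: [0, -6, 11, 0]
R5 ← R5 − (3/7)·R1: [0, 36/7, -66/7, 0]
R3 ← R3 − (5/8)·R2: [0, 0, 0, 0]
R4 ← R4 − (7/8)·R2: [0, 0, 0, 0]
R5 ← R5 + (3/4)·R2: [0, 0, 0, 0]
2 nonzero rows, so rank(B) = 2.
B has 4 columns; by rank–nullity, nullity = 4 − 2 = 2.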